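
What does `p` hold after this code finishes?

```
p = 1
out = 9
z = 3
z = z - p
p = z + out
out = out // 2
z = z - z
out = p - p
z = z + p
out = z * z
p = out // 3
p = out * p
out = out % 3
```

4840

z = 3-1 = 2
p = 2+9 = 11
out = 9//2 = 4
z = 2-2 = 0
out = 11-11 = 0
z = 0+11 = 11
out = 11*11 = 121
p = 121//3 = 40
p = 121*40 = 4840
out = 121%3 = 1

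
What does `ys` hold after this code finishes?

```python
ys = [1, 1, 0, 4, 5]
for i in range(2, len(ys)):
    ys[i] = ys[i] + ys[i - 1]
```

[1, 1, 1, 5, 10]

i=2: ys[2] = 0+1 = 1 → [1, 1, 1, 4, 5]
i=3: ys[3] = 4+1 = 5 → [1, 1, 1, 5, 5]
i=4: ys[4] = 5+5 = 10 → [1, 1, 1, 5, 10]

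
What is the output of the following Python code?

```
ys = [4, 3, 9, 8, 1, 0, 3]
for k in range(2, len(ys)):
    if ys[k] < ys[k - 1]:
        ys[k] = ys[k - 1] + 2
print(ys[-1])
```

17

k=2: 9>=3, unchanged → [4, 3, 9, 8, 1, 0, 3]
k=3: 8<9, ys[3] = 9+2 = 11 → [4, 3, 9, 11, 1, 0, 3]
k=4: 1<11, ys[4] = 11+2 = 13 → [4, 3, 9, 11, 13, 0, 3]
k=5: 0<13, ys[5] = 13+2 = 15 → [4, 3, 9, 11, 13, 15, 3]
k=6: 3<15, ys[6] = 15+2 = 17 → [4, 3, 9, 11, 13, 15, 17]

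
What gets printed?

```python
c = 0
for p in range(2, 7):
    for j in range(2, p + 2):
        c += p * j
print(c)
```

355

p=2,j=2: c = 0+4 = 4
p=2,j=3: c = 4+6 = 10
p=3,j=2: c = 10+6 = 16
p=3,j=3: c = 16+9 = 25
p=3,j=4: c = 25+12 = 37
p=4,j=2: c = 37+8 = 45
p=4,j=3: c = 45+12 = 57
p=4,j=4: c = 57+16 = 73
p=4,j=5: c = 73+20 = 93
p=5,j=2: c = 93+10 = 103
p=5,j=3: c = 103+15 = 118
p=5,j=4: c = 118+20 = 138
p=5,j=5: c = 138+25 = 163
p=5,j=6: c = 163+30 = 193
p=6,j=2: c = 193+12 = 205
p=6,j=3: c = 205+18 = 223
p=6,j=4: c = 223+24 = 247
p=6,j=5: c = 247+30 = 277
p=6,j=6: c = 277+36 = 313
p=6,j=7: c = 313+42 = 355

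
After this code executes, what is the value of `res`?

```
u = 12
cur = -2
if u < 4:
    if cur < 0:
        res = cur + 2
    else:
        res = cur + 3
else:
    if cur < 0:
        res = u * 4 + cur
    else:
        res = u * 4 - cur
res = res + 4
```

50

u=12, cur=-2
u < 4 is False; cur < 0 is True
→ res = u * 4 + cur = 46
res = 46+4 = 50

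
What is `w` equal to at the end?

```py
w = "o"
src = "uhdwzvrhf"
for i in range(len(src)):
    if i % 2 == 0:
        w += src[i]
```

'oudzrf'

i=0: add 'u' → 'ou'
i=1: skip
i=2: add 'd' → 'oud'
i=3: skip
i=4: add 'z' → 'oudz'
i=5: skip
i=6: add 'r' → 'oudzr'
i=7: skip
i=8: add 'f' → 'oudzrf'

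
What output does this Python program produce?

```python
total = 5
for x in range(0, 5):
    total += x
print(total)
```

x=0: total = 5+0 = 5
x=1: total = 5+1 = 6
x=2: total = 6+2 = 8
x=3: total = 8+3 = 11
x=4: total = 11+4 = 15

15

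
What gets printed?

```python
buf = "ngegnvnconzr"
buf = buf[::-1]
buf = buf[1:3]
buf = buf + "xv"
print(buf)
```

znxv

reverse → 'rznocnvngegn'
slice [1:3] → 'zn'
+ 'xv' → 'znxv'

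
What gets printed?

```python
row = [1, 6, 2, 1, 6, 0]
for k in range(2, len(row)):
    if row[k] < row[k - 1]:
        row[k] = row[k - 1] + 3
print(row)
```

[1, 6, 9, 12, 15, 18]

k=2: 2<6, row[2] = 6+3 = 9 → [1, 6, 9, 1, 6, 0]
k=3: 1<9, row[3] = 9+3 = 12 → [1, 6, 9, 12, 6, 0]
k=4: 6<12, row[4] = 12+3 = 15 → [1, 6, 9, 12, 15, 0]
k=5: 0<15, row[5] = 15+3 = 18 → [1, 6, 9, 12, 15, 18]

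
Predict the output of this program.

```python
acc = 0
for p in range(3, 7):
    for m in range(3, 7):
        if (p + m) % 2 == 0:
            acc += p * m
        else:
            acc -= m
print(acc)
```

p=3,m=3: even sum, acc = 0+9 = 9
p=3,m=4: odd sum, acc = 9-4 = 5
p=3,m=5: even sum, acc = 5+15 = 20
p=3,m=6: odd sum, acc = 20-6 = 14
p=4,m=3: odd sum, acc = 14-3 = 11
p=4,m=4: even sum, acc = 11+16 = 27
p=4,m=5: odd sum, acc = 27-5 = 22
p=4,m=6: even sum, acc = 22+24 = 46
p=5,m=3: even sum, acc = 46+15 = 61
p=5,m=4: odd sum, acc = 61-4 = 57
p=5,m=5: even sum, acc = 57+25 = 82
p=5,m=6: odd sum, acc = 82-6 = 76
p=6,m=3: odd sum, acc = 76-3 = 73
p=6,m=4: even sum, acc = 73+24 = 97
p=6,m=5: odd sum, acc = 97-5 = 92
p=6,m=6: even sum, acc = 92+36 = 128

128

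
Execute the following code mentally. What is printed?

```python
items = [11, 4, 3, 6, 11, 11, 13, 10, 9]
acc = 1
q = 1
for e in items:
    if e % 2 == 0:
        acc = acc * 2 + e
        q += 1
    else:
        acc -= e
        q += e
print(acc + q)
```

-71

e=11: not even, acc = 1-11 = -10; q=12
e=4: even, acc = (-10)*2+4 = -16; q=13
e=3: not even, acc = (-16)-3 = -19; q=16
e=6: even, acc = (-19)*2+6 = -32; q=17
e=11: not even, acc = (-32)-11 = -43; q=28
e=11: not even, acc = (-43)-11 = -54; q=39
e=13: not even, acc = (-54)-13 = -67; q=52
e=10: even, acc = (-67)*2+10 = -124; q=53
e=9: not even, acc = (-124)-9 = -133; q=62
acc+q = (-133)+62 = -71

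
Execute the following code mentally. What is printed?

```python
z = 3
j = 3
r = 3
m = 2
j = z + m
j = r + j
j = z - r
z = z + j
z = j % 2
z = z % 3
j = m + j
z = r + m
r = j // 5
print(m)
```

2

j = 3+2 = 5
j = 3+5 = 8
j = 3-3 = 0
z = 3+0 = 3
z = 0%2 = 0
z = 0%3 = 0
j = 2+0 = 2
z = 3+2 = 5
r = 2//5 = 0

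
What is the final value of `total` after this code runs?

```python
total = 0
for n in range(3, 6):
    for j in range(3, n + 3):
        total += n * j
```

233

n=3,j=3: total = 0+9 = 9
n=3,j=4: total = 9+12 = 21
n=3,j=5: total = 21+15 = 36
n=4,j=3: total = 36+12 = 48
n=4,j=4: total = 48+16 = 64
n=4,j=5: total = 64+20 = 84
n=4,j=6: total = 84+24 = 108
n=5,j=3: total = 108+15 = 123
n=5,j=4: total = 123+20 = 143
n=5,j=5: total = 143+25 = 168
n=5,j=6: total = 168+30 = 198
n=5,j=7: total = 198+35 = 233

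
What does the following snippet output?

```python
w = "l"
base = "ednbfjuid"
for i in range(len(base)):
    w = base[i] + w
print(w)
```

diujfbndel

i=0: prepend 'e' → 'el'
i=1: prepend 'd' → 'del'
i=2: prepend 'n' → 'ndel'
i=3: prepend 'b' → 'bndel'
i=4: prepend 'f' → 'fbndel'
i=5: prepend 'j' → 'jfbndel'
i=6: prepend 'u' → 'ujfbndel'
i=7: prepend 'i' → 'iujfbndel'
i=8: prepend 'd' → 'diujfbndel'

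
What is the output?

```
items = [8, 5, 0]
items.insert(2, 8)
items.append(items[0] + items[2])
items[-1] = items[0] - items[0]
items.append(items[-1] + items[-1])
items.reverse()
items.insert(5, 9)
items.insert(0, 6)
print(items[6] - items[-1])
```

insert 8 at 2 → [8, 5, 8, 0]
append items[0]+items[2] = 8+8 = 16 → [8, 5, 8, 0, 16]
items[-1] = items[0]-items[0] = 8-8 = 0 → [8, 5, 8, 0, 0]
append items[-1]+items[-1] = 0+0 = 0 → [8, 5, 8, 0, 0, 0]
reverse → [0, 0, 0, 8, 5, 8]
insert 9 at 5 → [0, 0, 0, 8, 5, 9, 8]
insert 6 at 0 → [6, 0, 0, 0, 8, 5, 9, 8]
items[6]-items[-1] = 9-8 = 1

1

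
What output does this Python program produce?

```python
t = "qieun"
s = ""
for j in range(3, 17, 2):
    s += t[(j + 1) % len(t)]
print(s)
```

j=3: add t[4]='n' → 'n'
j=5: add t[1]='i' → 'ni'
j=7: add t[3]='u' → 'niu'
j=9: add t[0]='q' → 'niuq'
j=11: add t[2]='e' → 'niuqe'
j=13: add t[4]='n' → 'niuqen'
j=15: add t[1]='i' → 'niuqeni'

niuqeni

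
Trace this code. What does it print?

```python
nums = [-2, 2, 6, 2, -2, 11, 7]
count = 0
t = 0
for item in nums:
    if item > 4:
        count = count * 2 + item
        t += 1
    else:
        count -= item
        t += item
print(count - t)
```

item=-2: not >4, count = 0-(-2) = 2; t=-2
item=2: not >4, count = 2-2 = 0; t=0
item=6: >4, count = 0*2+6 = 6; t=1
item=2: not >4, count = 6-2 = 4; t=3
item=-2: not >4, count = 4-(-2) = 6; t=1
item=11: >4, count = 6*2+11 = 23; t=2
item=7: >4, count = 23*2+7 = 53; t=3
count-t = 53-3 = 50

50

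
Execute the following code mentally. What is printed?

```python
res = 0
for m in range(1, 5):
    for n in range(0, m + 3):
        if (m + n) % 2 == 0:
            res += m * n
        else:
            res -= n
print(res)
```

m=1,n=0: odd sum, res = 0-0 = 0
m=1,n=1: even sum, res = 0+1 = 1
m=1,n=2: odd sum, res = 1-2 = -1
m=1,n=3: even sum, res = (-1)+3 = 2
m=2,n=0: even sum, res = 2+0 = 2
m=2,n=1: odd sum, res = 2-1 = 1
m=2,n=2: even sum, res = 1+4 = 5
m=2,n=3: odd sum, res = 5-3 = 2
m=2,n=4: even sum, res = 2+8 = 10
m=3,n=0: odd sum, res = 10-0 = 10
m=3,n=1: even sum, res = 10+3 = 13
m=3,n=2: odd sum, res = 13-2 = 11
m=3,n=3: even sum, res = 11+9 = 20
m=3,n=4: odd sum, res = 20-4 = 16
m=3,n=5: even sum, res = 16+15 = 31
m=4,n=0: even sum, res = 31+0 = 31
m=4,n=1: odd sum, res = 31-1 = 30
m=4,n=2: even sum, res = 30+8 = 38
m=4,n=3: odd sum, res = 38-3 = 35
m=4,n=4: even sum, res = 35+16 = 51
m=4,n=5: odd sum, res = 51-5 = 46
m=4,n=6: even sum, res = 46+24 = 70

70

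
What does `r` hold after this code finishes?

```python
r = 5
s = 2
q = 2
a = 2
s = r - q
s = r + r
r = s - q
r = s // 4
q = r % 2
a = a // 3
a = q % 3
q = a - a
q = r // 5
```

2

s = 5-2 = 3
s = 5+5 = 10
r = 10-2 = 8
r = 10//4 = 2
q = 2%2 = 0
a = 2//3 = 0
a = 0%3 = 0
q = 0-0 = 0
q = 2//5 = 0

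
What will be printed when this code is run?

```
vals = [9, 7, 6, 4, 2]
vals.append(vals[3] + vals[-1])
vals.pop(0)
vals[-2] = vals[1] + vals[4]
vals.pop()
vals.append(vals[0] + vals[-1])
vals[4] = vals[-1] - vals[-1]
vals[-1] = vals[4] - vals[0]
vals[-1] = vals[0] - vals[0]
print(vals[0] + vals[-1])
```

7

append vals[3]+vals[-1] = 4+2 = 6 → [9, 7, 6, 4, 2, 6]
pop(0) removes 9 → [7, 6, 4, 2, 6]
vals[-2] = vals[1]+vals[4] = 6+6 = 12 → [7, 6, 4, 12, 6]
pop() removes 6 → [7, 6, 4, 12]
append vals[0]+vals[-1] = 7+12 = 19 → [7, 6, 4, 12, 19]
vals[4] = vals[-1]-vals[-1] = 19-19 = 0 → [7, 6, 4, 12, 0]
vals[-1] = vals[4]-vals[0] = 0-7 = -7 → [7, 6, 4, 12, -7]
vals[-1] = vals[0]-vals[0] = 7-7 = 0 → [7, 6, 4, 12, 0]
vals[0]+vals[-1] = 7+0 = 7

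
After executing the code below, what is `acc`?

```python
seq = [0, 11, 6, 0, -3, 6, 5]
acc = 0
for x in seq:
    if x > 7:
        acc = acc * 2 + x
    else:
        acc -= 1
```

x=0: not >7, acc = 0-1 = -1
x=11: >7, acc = (-1)*2+11 = 9
x=6: not >7, acc = 9-1 = 8
x=0: not >7, acc = 8-1 = 7
x=-3: not >7, acc = 7-1 = 6
x=6: not >7, acc = 6-1 = 5
x=5: not >7, acc = 5-1 = 4

4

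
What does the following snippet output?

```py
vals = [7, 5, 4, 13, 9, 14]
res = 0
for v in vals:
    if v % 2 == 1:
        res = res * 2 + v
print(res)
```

111

v=7: odd, res = 0*2+7 = 7
v=5: odd, res = 7*2+5 = 19
v=4: not odd
v=13: odd, res = 19*2+13 = 51
v=9: odd, res = 51*2+9 = 111
v=14: not odd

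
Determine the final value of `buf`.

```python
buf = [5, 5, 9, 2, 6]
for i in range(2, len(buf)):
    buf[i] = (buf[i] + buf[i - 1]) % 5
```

[5, 5, 4, 1, 2]

i=2: buf[2] = (9+5)%5 = 4 → [5, 5, 4, 2, 6]
i=3: buf[3] = (2+4)%5 = 1 → [5, 5, 4, 1, 6]
i=4: buf[4] = (6+1)%5 = 2 → [5, 5, 4, 1, 2]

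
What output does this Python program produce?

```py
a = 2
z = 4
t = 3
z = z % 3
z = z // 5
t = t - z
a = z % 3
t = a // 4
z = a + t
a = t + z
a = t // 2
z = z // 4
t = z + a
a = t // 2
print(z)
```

z = 4%3 = 1
z = 1//5 = 0
t = 3-0 = 3
a = 0%3 = 0
t = 0//4 = 0
z = 0+0 = 0
a = 0+0 = 0
a = 0//2 = 0
z = 0//4 = 0
t = 0+0 = 0
a = 0//2 = 0

0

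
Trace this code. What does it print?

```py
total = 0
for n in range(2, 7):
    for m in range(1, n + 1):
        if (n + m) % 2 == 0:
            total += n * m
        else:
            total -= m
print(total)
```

n=2,m=1: odd sum, total = 0-1 = -1
n=2,m=2: even sum, total = (-1)+4 = 3
n=3,m=1: even sum, total = 3+3 = 6
n=3,m=2: odd sum, total = 6-2 = 4
n=3,m=3: even sum, total = 4+9 = 13
n=4,m=1: odd sum, total = 13-1 = 12
n=4,m=2: even sum, total = 12+8 = 20
n=4,m=3: odd sum, total = 20-3 = 17
n=4,m=4: even sum, total = 17+16 = 33
n=5,m=1: even sum, total = 33+5 = 38
n=5,m=2: odd sum, total = 38-2 = 36
n=5,m=3: even sum, total = 36+15 = 51
n=5,m=4: odd sum, total = 51-4 = 47
n=5,m=5: even sum, total = 47+25 = 72
n=6,m=1: odd sum, total = 72-1 = 71
n=6,m=2: even sum, total = 71+12 = 83
n=6,m=3: odd sum, total = 83-3 = 80
n=6,m=4: even sum, total = 80+24 = 104
n=6,m=5: odd sum, total = 104-5 = 99
n=6,m=6: even sum, total = 99+36 = 135

135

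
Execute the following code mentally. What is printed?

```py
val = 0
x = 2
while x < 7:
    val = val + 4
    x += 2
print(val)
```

12

x=2: val = 0+4 = 4
x=4: val = 4+4 = 8
x=6: val = 8+4 = 12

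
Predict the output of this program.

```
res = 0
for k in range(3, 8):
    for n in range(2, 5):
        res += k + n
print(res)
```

k=3,n=2: res = 0+5 = 5
k=3,n=3: res = 5+6 = 11
k=3,n=4: res = 11+7 = 18
k=4,n=2: res = 18+6 = 24
k=4,n=3: res = 24+7 = 31
k=4,n=4: res = 31+8 = 39
k=5,n=2: res = 39+7 = 46
k=5,n=3: res = 46+8 = 54
k=5,n=4: res = 54+9 = 63
k=6,n=2: res = 63+8 = 71
k=6,n=3: res = 71+9 = 80
k=6,n=4: res = 80+10 = 90
k=7,n=2: res = 90+9 = 99
k=7,n=3: res = 99+10 = 109
k=7,n=4: res = 109+11 = 120

120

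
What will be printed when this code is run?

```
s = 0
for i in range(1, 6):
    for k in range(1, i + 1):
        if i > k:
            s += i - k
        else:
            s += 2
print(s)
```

i=1,k=1: not 1>1, s = 0+2 = 2
i=2,k=1: 2>1, s = 2+1 = 3
i=2,k=2: not 2>2, s = 3+2 = 5
i=3,k=1: 3>1, s = 5+2 = 7
i=3,k=2: 3>2, s = 7+1 = 8
i=3,k=3: not 3>3, s = 8+2 = 10
i=4,k=1: 4>1, s = 10+3 = 13
i=4,k=2: 4>2, s = 13+2 = 15
i=4,k=3: 4>3, s = 15+1 = 16
i=4,k=4: not 4>4, s = 16+2 = 18
i=5,k=1: 5>1, s = 18+4 = 22
i=5,k=2: 5>2, s = 22+3 = 25
i=5,k=3: 5>3, s = 25+2 = 27
i=5,k=4: 5>4, s = 27+1 = 28
i=5,k=5: not 5>5, s = 28+2 = 30

30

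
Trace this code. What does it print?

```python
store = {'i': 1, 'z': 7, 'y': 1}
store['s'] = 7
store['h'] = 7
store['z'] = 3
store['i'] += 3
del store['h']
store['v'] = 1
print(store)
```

store['s'] = 7 → {'i': 1, 'z': 7, 'y': 1, 's': 7}
store['h'] = 7 → {'i': 1, 'z': 7, 'y': 1, 's': 7, 'h': 7}
store['z'] = 3 → {'i': 1, 'z': 3, 'y': 1, 's': 7, 'h': 7}
store['i'] = 1+3 = 4 → {'i': 4, 'z': 3, 'y': 1, 's': 7, 'h': 7}
del 'h' → {'i': 4, 'z': 3, 'y': 1, 's': 7}
store['v'] = 1 → {'i': 4, 'z': 3, 'y': 1, 's': 7, 'v': 1}

{'i': 4, 'z': 3, 'y': 1, 's': 7, 'v': 1}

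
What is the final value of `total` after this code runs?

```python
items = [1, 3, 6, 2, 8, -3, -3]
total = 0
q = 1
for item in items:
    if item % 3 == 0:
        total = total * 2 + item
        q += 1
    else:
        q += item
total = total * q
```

624

item=1: not %3==0; q=2
item=3: %3==0, total = 0*2+3 = 3; q=3
item=6: %3==0, total = 3*2+6 = 12; q=4
item=2: not %3==0; q=6
item=8: not %3==0; q=14
item=-3: %3==0, total = 12*2+(-3) = 21; q=15
item=-3: %3==0, total = 21*2+(-3) = 39; q=16
total*q = 39*16 = 624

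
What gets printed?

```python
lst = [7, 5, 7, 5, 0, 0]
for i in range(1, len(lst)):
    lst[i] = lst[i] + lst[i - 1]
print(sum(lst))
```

110

i=1: lst[1] = 5+7 = 12 → [7, 12, 7, 5, 0, 0]
i=2: lst[2] = 7+12 = 19 → [7, 12, 19, 5, 0, 0]
i=3: lst[3] = 5+19 = 24 → [7, 12, 19, 24, 0, 0]
i=4: lst[4] = 0+24 = 24 → [7, 12, 19, 24, 24, 0]
i=5: lst[5] = 0+24 = 24 → [7, 12, 19, 24, 24, 24]
sum = 110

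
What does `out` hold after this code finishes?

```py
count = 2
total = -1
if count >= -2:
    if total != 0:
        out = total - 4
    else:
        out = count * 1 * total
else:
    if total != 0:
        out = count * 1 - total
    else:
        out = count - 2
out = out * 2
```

count=2, total=-1
count >= -2 is True; total != 0 is True
→ out = total - 4 = -5
out = (-5)*2 = -10

-10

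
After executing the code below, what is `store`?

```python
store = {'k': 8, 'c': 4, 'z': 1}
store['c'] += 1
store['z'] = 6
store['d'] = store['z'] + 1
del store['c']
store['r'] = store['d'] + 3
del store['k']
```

{'z': 6, 'd': 7, 'r': 10}

store['c'] = 4+1 = 5 → {'k': 8, 'c': 5, 'z': 1}
store['z'] = 6 → {'k': 8, 'c': 5, 'z': 6}
store['d'] = store['z']+1 = 7 → {'k': 8, 'c': 5, 'z': 6, 'd': 7}
del 'c' → {'k': 8, 'z': 6, 'd': 7}
store['r'] = store['d']+3 = 10 → {'k': 8, 'z': 6, 'd': 7, 'r': 10}
del 'k' → {'z': 6, 'd': 7, 'r': 10}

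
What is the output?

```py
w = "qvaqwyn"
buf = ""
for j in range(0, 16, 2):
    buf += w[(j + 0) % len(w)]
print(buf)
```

qawnvqyq

j=0: add w[0]='q' → 'q'
j=2: add w[2]='a' → 'qa'
j=4: add w[4]='w' → 'qaw'
j=6: add w[6]='n' → 'qawn'
j=8: add w[1]='v' → 'qawnv'
j=10: add w[3]='q' → 'qawnvq'
j=12: add w[5]='y' → 'qawnvqy'
j=14: add w[0]='q' → 'qawnvqyq'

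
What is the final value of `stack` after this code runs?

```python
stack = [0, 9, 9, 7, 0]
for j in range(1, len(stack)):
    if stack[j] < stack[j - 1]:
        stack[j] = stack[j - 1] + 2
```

j=1: 9>=0, unchanged → [0, 9, 9, 7, 0]
j=2: 9>=9, unchanged → [0, 9, 9, 7, 0]
j=3: 7<9, stack[3] = 9+2 = 11 → [0, 9, 9, 11, 0]
j=4: 0<11, stack[4] = 11+2 = 13 → [0, 9, 9, 11, 13]

[0, 9, 9, 11, 13]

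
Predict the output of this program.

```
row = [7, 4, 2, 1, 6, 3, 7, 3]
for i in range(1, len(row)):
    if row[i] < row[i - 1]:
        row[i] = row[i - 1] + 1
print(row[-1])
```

14

i=1: 4<7, row[1] = 7+1 = 8 → [7, 8, 2, 1, 6, 3, 7, 3]
i=2: 2<8, row[2] = 8+1 = 9 → [7, 8, 9, 1, 6, 3, 7, 3]
i=3: 1<9, row[3] = 9+1 = 10 → [7, 8, 9, 10, 6, 3, 7, 3]
i=4: 6<10, row[4] = 10+1 = 11 → [7, 8, 9, 10, 11, 3, 7, 3]
i=5: 3<11, row[5] = 11+1 = 12 → [7, 8, 9, 10, 11, 12, 7, 3]
i=6: 7<12, row[6] = 12+1 = 13 → [7, 8, 9, 10, 11, 12, 13, 3]
i=7: 3<13, row[7] = 13+1 = 14 → [7, 8, 9, 10, 11, 12, 13, 14]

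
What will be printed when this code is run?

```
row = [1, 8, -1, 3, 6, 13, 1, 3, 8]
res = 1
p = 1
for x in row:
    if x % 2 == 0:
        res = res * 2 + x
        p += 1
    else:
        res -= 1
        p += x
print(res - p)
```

14

x=1: not even, res = 1-1 = 0; p=2
x=8: even, res = 0*2+8 = 8; p=3
x=-1: not even, res = 8-1 = 7; p=2
x=3: not even, res = 7-1 = 6; p=5
x=6: even, res = 6*2+6 = 18; p=6
x=13: not even, res = 18-1 = 17; p=19
x=1: not even, res = 17-1 = 16; p=20
x=3: not even, res = 16-1 = 15; p=23
x=8: even, res = 15*2+8 = 38; p=24
res-p = 38-24 = 14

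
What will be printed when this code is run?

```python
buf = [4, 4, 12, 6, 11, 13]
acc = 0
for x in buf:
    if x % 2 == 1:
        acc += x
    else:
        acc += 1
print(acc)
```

28

x=4: not odd, acc = 0+1 = 1
x=4: not odd, acc = 1+1 = 2
x=12: not odd, acc = 2+1 = 3
x=6: not odd, acc = 3+1 = 4
x=11: odd, acc = 4+11 = 15
x=13: odd, acc = 15+13 = 28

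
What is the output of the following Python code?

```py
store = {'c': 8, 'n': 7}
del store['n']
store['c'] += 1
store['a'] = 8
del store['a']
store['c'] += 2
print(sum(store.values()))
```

11

del 'n' → {'c': 8}
store['c'] = 8+1 = 9 → {'c': 9}
store['a'] = 8 → {'c': 9, 'a': 8}
del 'a' → {'c': 9}
store['c'] = 9+2 = 11 → {'c': 11}
sum of values = 11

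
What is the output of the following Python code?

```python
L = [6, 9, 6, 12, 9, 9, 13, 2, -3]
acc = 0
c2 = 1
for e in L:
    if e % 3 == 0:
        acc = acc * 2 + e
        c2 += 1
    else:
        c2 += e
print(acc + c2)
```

e=6: %3==0, acc = 0*2+6 = 6; c2=2
e=9: %3==0, acc = 6*2+9 = 21; c2=3
e=6: %3==0, acc = 21*2+6 = 48; c2=4
e=12: %3==0, acc = 48*2+12 = 108; c2=5
e=9: %3==0, acc = 108*2+9 = 225; c2=6
e=9: %3==0, acc = 225*2+9 = 459; c2=7
e=13: not %3==0; c2=20
e=2: not %3==0; c2=22
e=-3: %3==0, acc = 459*2+(-3) = 915; c2=23
acc+c2 = 915+23 = 938

938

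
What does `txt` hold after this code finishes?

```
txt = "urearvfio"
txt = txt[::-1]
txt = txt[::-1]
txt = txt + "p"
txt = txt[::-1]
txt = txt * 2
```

reverse → 'oifvraeru'
reverse → 'urearvfio'
+ 'p' → 'urearvfiop'
reverse → 'poifvraeru'
repeat ×2 → 'poifvraerupoifvraeru'

'poifvraerupoifvraeru'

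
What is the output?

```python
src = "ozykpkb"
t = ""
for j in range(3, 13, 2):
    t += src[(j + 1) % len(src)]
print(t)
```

pbzkk

j=3: add src[4]='p' → 'p'
j=5: add src[6]='b' → 'pb'
j=7: add src[1]='z' → 'pbz'
j=9: add src[3]='k' → 'pbzk'
j=11: add src[5]='k' → 'pbzkk'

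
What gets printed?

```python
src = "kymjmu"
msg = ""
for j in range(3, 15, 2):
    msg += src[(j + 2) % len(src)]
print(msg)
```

uyjuyj

j=3: add src[5]='u' → 'u'
j=5: add src[1]='y' → 'uy'
j=7: add src[3]='j' → 'uyj'
j=9: add src[5]='u' → 'uyju'
j=11: add src[1]='y' → 'uyjuy'
j=13: add src[3]='j' → 'uyjuyj'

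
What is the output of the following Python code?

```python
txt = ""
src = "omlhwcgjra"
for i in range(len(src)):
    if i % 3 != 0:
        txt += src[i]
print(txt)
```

mlwcjr

i=0: skip
i=1: add 'm' → 'm'
i=2: add 'l' → 'ml'
i=3: skip
i=4: add 'w' → 'mlw'
i=5: add 'c' → 'mlwc'
i=6: skip
i=7: add 'j' → 'mlwcj'
i=8: add 'r' → 'mlwcjr'
i=9: skip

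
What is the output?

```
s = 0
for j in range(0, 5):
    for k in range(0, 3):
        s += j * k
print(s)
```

30

j=0,k=0: s = 0+0 = 0
j=0,k=1: s = 0+0 = 0
j=0,k=2: s = 0+0 = 0
j=1,k=0: s = 0+0 = 0
j=1,k=1: s = 0+1 = 1
j=1,k=2: s = 1+2 = 3
j=2,k=0: s = 3+0 = 3
j=2,k=1: s = 3+2 = 5
j=2,k=2: s = 5+4 = 9
j=3,k=0: s = 9+0 = 9
j=3,k=1: s = 9+3 = 12
j=3,k=2: s = 12+6 = 18
j=4,k=0: s = 18+0 = 18
j=4,k=1: s = 18+4 = 22
j=4,k=2: s = 22+8 = 30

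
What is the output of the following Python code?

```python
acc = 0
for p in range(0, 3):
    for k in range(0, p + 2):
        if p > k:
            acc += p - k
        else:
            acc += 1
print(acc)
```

p=0,k=0: not 0>0, acc = 0+1 = 1
p=0,k=1: not 0>1, acc = 1+1 = 2
p=1,k=0: 1>0, acc = 2+1 = 3
p=1,k=1: not 1>1, acc = 3+1 = 4
p=1,k=2: not 1>2, acc = 4+1 = 5
p=2,k=0: 2>0, acc = 5+2 = 7
p=2,k=1: 2>1, acc = 7+1 = 8
p=2,k=2: not 2>2, acc = 8+1 = 9
p=2,k=3: not 2>3, acc = 9+1 = 10

10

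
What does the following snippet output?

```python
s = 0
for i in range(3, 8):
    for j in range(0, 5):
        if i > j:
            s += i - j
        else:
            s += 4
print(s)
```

i=3,j=0: 3>0, s = 0+3 = 3
i=3,j=1: 3>1, s = 3+2 = 5
i=3,j=2: 3>2, s = 5+1 = 6
i=3,j=3: not 3>3, s = 6+4 = 10
i=3,j=4: not 3>4, s = 10+4 = 14
i=4,j=0: 4>0, s = 14+4 = 18
i=4,j=1: 4>1, s = 18+3 = 21
i=4,j=2: 4>2, s = 21+2 = 23
i=4,j=3: 4>3, s = 23+1 = 24
i=4,j=4: not 4>4, s = 24+4 = 28
i=5,j=0: 5>0, s = 28+5 = 33
i=5,j=1: 5>1, s = 33+4 = 37
i=5,j=2: 5>2, s = 37+3 = 40
i=5,j=3: 5>3, s = 40+2 = 42
i=5,j=4: 5>4, s = 42+1 = 43
i=6,j=0: 6>0, s = 43+6 = 49
i=6,j=1: 6>1, s = 49+5 = 54
i=6,j=2: 6>2, s = 54+4 = 58
i=6,j=3: 6>3, s = 58+3 = 61
i=6,j=4: 6>4, s = 61+2 = 63
i=7,j=0: 7>0, s = 63+7 = 70
i=7,j=1: 7>1, s = 70+6 = 76
i=7,j=2: 7>2, s = 76+5 = 81
i=7,j=3: 7>3, s = 81+4 = 85
i=7,j=4: 7>4, s = 85+3 = 88

88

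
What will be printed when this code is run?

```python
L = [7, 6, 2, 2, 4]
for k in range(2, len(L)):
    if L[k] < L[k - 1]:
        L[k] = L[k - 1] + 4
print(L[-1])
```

18

k=2: 2<6, L[2] = 6+4 = 10 → [7, 6, 10, 2, 4]
k=3: 2<10, L[3] = 10+4 = 14 → [7, 6, 10, 14, 4]
k=4: 4<14, L[4] = 14+4 = 18 → [7, 6, 10, 14, 18]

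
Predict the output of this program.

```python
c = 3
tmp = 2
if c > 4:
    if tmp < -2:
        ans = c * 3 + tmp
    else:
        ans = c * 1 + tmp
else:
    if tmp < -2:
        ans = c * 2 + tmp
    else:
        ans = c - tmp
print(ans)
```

1

c=3, tmp=2
c > 4 is False; tmp < -2 is False
→ ans = c - tmp = 1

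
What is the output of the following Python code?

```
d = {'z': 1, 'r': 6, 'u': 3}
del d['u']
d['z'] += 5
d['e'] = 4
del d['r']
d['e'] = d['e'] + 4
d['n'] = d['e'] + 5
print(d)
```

del 'u' → {'z': 1, 'r': 6}
d['z'] = 1+5 = 6 → {'z': 6, 'r': 6}
d['e'] = 4 → {'z': 6, 'r': 6, 'e': 4}
del 'r' → {'z': 6, 'e': 4}
d['e'] = d['e']+4 = 8 → {'z': 6, 'e': 8}
d['n'] = d['e']+5 = 13 → {'z': 6, 'e': 8, 'n': 13}

{'z': 6, 'e': 8, 'n': 13}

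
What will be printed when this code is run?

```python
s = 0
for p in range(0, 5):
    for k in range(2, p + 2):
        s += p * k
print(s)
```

p=1,k=2: s = 0+2 = 2
p=2,k=2: s = 2+4 = 6
p=2,k=3: s = 6+6 = 12
p=3,k=2: s = 12+6 = 18
p=3,k=3: s = 18+9 = 27
p=3,k=4: s = 27+12 = 39
p=4,k=2: s = 39+8 = 47
p=4,k=3: s = 47+12 = 59
p=4,k=4: s = 59+16 = 75
p=4,k=5: s = 75+20 = 95

95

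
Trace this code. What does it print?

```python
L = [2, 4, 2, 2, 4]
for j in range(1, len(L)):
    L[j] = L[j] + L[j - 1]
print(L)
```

[2, 6, 8, 10, 14]

j=1: L[1] = 4+2 = 6 → [2, 6, 2, 2, 4]
j=2: L[2] = 2+6 = 8 → [2, 6, 8, 2, 4]
j=3: L[3] = 2+8 = 10 → [2, 6, 8, 10, 4]
j=4: L[4] = 4+10 = 14 → [2, 6, 8, 10, 14]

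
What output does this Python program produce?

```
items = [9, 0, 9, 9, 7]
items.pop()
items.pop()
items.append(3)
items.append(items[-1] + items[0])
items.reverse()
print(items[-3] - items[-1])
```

0

pop() removes 7 → [9, 0, 9, 9]
pop() removes 9 → [9, 0, 9]
append 3 → [9, 0, 9, 3]
append items[-1]+items[0] = 3+9 = 12 → [9, 0, 9, 3, 12]
reverse → [12, 3, 9, 0, 9]
items[-3]-items[-1] = 9-9 = 0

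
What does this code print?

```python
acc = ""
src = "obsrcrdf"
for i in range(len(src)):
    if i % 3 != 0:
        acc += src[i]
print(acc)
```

bscrf

i=0: skip
i=1: add 'b' → 'b'
i=2: add 's' → 'bs'
i=3: skip
i=4: add 'c' → 'bsc'
i=5: add 'r' → 'bscr'
i=6: skip
i=7: add 'f' → 'bscrf'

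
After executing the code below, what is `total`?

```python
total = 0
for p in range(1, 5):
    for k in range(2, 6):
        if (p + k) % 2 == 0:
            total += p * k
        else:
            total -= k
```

40

p=1,k=2: odd sum, total = 0-2 = -2
p=1,k=3: even sum, total = (-2)+3 = 1
p=1,k=4: odd sum, total = 1-4 = -3
p=1,k=5: even sum, total = (-3)+5 = 2
p=2,k=2: even sum, total = 2+4 = 6
p=2,k=3: odd sum, total = 6-3 = 3
p=2,k=4: even sum, total = 3+8 = 11
p=2,k=5: odd sum, total = 11-5 = 6
p=3,k=2: odd sum, total = 6-2 = 4
p=3,k=3: even sum, total = 4+9 = 13
p=3,k=4: odd sum, total = 13-4 = 9
p=3,k=5: even sum, total = 9+15 = 24
p=4,k=2: even sum, total = 24+8 = 32
p=4,k=3: odd sum, total = 32-3 = 29
p=4,k=4: even sum, total = 29+16 = 45
p=4,k=5: odd sum, total = 45-5 = 40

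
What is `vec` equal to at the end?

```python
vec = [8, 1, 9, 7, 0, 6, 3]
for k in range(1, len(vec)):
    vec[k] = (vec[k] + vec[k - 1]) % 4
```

k=1: vec[1] = (1+8)%4 = 1 → [8, 1, 9, 7, 0, 6, 3]
k=2: vec[2] = (9+1)%4 = 2 → [8, 1, 2, 7, 0, 6, 3]
k=3: vec[3] = (7+2)%4 = 1 → [8, 1, 2, 1, 0, 6, 3]
k=4: vec[4] = (0+1)%4 = 1 → [8, 1, 2, 1, 1, 6, 3]
k=5: vec[5] = (6+1)%4 = 3 → [8, 1, 2, 1, 1, 3, 3]
k=6: vec[6] = (3+3)%4 = 2 → [8, 1, 2, 1, 1, 3, 2]

[8, 1, 2, 1, 1, 3, 2]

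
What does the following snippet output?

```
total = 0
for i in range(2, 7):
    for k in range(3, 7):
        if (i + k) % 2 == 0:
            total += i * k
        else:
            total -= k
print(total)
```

140

i=2,k=3: odd sum, total = 0-3 = -3
i=2,k=4: even sum, total = (-3)+8 = 5
i=2,k=5: odd sum, total = 5-5 = 0
i=2,k=6: even sum, total = 0+12 = 12
i=3,k=3: even sum, total = 12+9 = 21
i=3,k=4: odd sum, total = 21-4 = 17
i=3,k=5: even sum, total = 17+15 = 32
i=3,k=6: odd sum, total = 32-6 = 26
i=4,k=3: odd sum, total = 26-3 = 23
i=4,k=4: even sum, total = 23+16 = 39
i=4,k=5: odd sum, total = 39-5 = 34
i=4,k=6: even sum, total = 34+24 = 58
i=5,k=3: even sum, total = 58+15 = 73
i=5,k=4: odd sum, total = 73-4 = 69
i=5,k=5: even sum, total = 69+25 = 94
i=5,k=6: odd sum, total = 94-6 = 88
i=6,k=3: odd sum, total = 88-3 = 85
i=6,k=4: even sum, total = 85+24 = 109
i=6,k=5: odd sum, total = 109-5 = 104
i=6,k=6: even sum, total = 104+36 = 140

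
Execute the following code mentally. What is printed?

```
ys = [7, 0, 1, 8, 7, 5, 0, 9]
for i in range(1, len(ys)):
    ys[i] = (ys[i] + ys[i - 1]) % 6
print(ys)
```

i=1: ys[1] = (0+7)%6 = 1 → [7, 1, 1, 8, 7, 5, 0, 9]
i=2: ys[2] = (1+1)%6 = 2 → [7, 1, 2, 8, 7, 5, 0, 9]
i=3: ys[3] = (8+2)%6 = 4 → [7, 1, 2, 4, 7, 5, 0, 9]
i=4: ys[4] = (7+4)%6 = 5 → [7, 1, 2, 4, 5, 5, 0, 9]
i=5: ys[5] = (5+5)%6 = 4 → [7, 1, 2, 4, 5, 4, 0, 9]
i=6: ys[6] = (0+4)%6 = 4 → [7, 1, 2, 4, 5, 4, 4, 9]
i=7: ys[7] = (9+4)%6 = 1 → [7, 1, 2, 4, 5, 4, 4, 1]

[7, 1, 2, 4, 5, 4, 4, 1]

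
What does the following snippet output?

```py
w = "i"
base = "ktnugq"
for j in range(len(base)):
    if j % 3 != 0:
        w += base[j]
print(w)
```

itngq

j=0: skip
j=1: add 't' → 'it'
j=2: add 'n' → 'itn'
j=3: skip
j=4: add 'g' → 'itng'
j=5: add 'q' → 'itngq'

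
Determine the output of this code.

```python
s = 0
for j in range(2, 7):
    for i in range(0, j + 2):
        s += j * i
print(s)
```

j=2,i=0: s = 0+0 = 0
j=2,i=1: s = 0+2 = 2
j=2,i=2: s = 2+4 = 6
j=2,i=3: s = 6+6 = 12
j=3,i=0: s = 12+0 = 12
j=3,i=1: s = 12+3 = 15
j=3,i=2: s = 15+6 = 21
j=3,i=3: s = 21+9 = 30
j=3,i=4: s = 30+12 = 42
j=4,i=0: s = 42+0 = 42
j=4,i=1: s = 42+4 = 46
j=4,i=2: s = 46+8 = 54
j=4,i=3: s = 54+12 = 66
j=4,i=4: s = 66+16 = 82
j=4,i=5: s = 82+20 = 102
j=5,i=0: s = 102+0 = 102
j=5,i=1: s = 102+5 = 107
j=5,i=2: s = 107+10 = 117
j=5,i=3: s = 117+15 = 132
j=5,i=4: s = 132+20 = 152
j=5,i=5: s = 152+25 = 177
j=5,i=6: s = 177+30 = 207
j=6,i=0: s = 207+0 = 207
j=6,i=1: s = 207+6 = 213
j=6,i=2: s = 213+12 = 225
j=6,i=3: s = 225+18 = 243
j=6,i=4: s = 243+24 = 267
j=6,i=5: s = 267+30 = 297
j=6,i=6: s = 297+36 = 333
j=6,i=7: s = 333+42 = 375

375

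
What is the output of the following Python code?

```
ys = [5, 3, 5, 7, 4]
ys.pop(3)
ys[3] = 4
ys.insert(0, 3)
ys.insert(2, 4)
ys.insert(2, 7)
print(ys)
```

pop(3) removes 7 → [5, 3, 5, 4]
ys[3] = 4 → [5, 3, 5, 4]
insert 3 at 0 → [3, 5, 3, 5, 4]
insert 4 at 2 → [3, 5, 4, 3, 5, 4]
insert 7 at 2 → [3, 5, 7, 4, 3, 5, 4]

[3, 5, 7, 4, 3, 5, 4]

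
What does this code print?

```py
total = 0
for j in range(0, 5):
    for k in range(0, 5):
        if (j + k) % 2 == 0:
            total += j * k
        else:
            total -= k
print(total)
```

j=0,k=0: even sum, total = 0+0 = 0
j=0,k=1: odd sum, total = 0-1 = -1
j=0,k=2: even sum, total = (-1)+0 = -1
j=0,k=3: odd sum, total = (-1)-3 = -4
j=0,k=4: even sum, total = (-4)+0 = -4
j=1,k=0: odd sum, total = (-4)-0 = -4
j=1,k=1: even sum, total = (-4)+1 = -3
j=1,k=2: odd sum, total = (-3)-2 = -5
j=1,k=3: even sum, total = (-5)+3 = -2
j=1,k=4: odd sum, total = (-2)-4 = -6
j=2,k=0: even sum, total = (-6)+0 = -6
j=2,k=1: odd sum, total = (-6)-1 = -7
j=2,k=2: even sum, total = (-7)+4 = -3
j=2,k=3: odd sum, total = (-3)-3 = -6
j=2,k=4: even sum, total = (-6)+8 = 2
j=3,k=0: odd sum, total = 2-0 = 2
j=3,k=1: even sum, total = 2+3 = 5
j=3,k=2: odd sum, total = 5-2 = 3
j=3,k=3: even sum, total = 3+9 = 12
j=3,k=4: odd sum, total = 12-4 = 8
j=4,k=0: even sum, total = 8+0 = 8
j=4,k=1: odd sum, total = 8-1 = 7
j=4,k=2: even sum, total = 7+8 = 15
j=4,k=3: odd sum, total = 15-3 = 12
j=4,k=4: even sum, total = 12+16 = 28

28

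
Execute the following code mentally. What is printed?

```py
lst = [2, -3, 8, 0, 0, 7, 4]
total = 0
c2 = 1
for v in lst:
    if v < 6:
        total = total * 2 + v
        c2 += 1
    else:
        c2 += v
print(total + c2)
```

33

v=2: <6, total = 0*2+2 = 2; c2=2
v=-3: <6, total = 2*2+(-3) = 1; c2=3
v=8: not <6; c2=11
v=0: <6, total = 1*2+0 = 2; c2=12
v=0: <6, total = 2*2+0 = 4; c2=13
v=7: not <6; c2=20
v=4: <6, total = 4*2+4 = 12; c2=21
total+c2 = 12+21 = 33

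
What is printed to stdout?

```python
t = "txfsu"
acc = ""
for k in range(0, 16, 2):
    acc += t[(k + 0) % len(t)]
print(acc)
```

k=0: add t[0]='t' → 't'
k=2: add t[2]='f' → 'tf'
k=4: add t[4]='u' → 'tfu'
k=6: add t[1]='x' → 'tfux'
k=8: add t[3]='s' → 'tfuxs'
k=10: add t[0]='t' → 'tfuxst'
k=12: add t[2]='f' → 'tfuxstf'
k=14: add t[4]='u' → 'tfuxstfu'

tfuxstfu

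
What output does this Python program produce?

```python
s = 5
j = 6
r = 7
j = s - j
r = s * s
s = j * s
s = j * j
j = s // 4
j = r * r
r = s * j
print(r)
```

j = 5-6 = -1
r = 5*5 = 25
s = (-1)*5 = -5
s = (-1)*(-1) = 1
j = 1//4 = 0
j = 25*25 = 625
r = 1*625 = 625

625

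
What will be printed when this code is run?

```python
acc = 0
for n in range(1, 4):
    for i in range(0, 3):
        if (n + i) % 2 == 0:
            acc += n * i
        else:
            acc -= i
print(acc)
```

n=1,i=0: odd sum, acc = 0-0 = 0
n=1,i=1: even sum, acc = 0+1 = 1
n=1,i=2: odd sum, acc = 1-2 = -1
n=2,i=0: even sum, acc = (-1)+0 = -1
n=2,i=1: odd sum, acc = (-1)-1 = -2
n=2,i=2: even sum, acc = (-2)+4 = 2
n=3,i=0: odd sum, acc = 2-0 = 2
n=3,i=1: even sum, acc = 2+3 = 5
n=3,i=2: odd sum, acc = 5-2 = 3

3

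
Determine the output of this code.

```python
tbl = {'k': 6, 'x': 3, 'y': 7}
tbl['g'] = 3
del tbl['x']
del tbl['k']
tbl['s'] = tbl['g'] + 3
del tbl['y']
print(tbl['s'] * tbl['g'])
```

tbl['g'] = 3 → {'k': 6, 'x': 3, 'y': 7, 'g': 3}
del 'x' → {'k': 6, 'y': 7, 'g': 3}
del 'k' → {'y': 7, 'g': 3}
tbl['s'] = tbl['g']+3 = 6 → {'y': 7, 'g': 3, 's': 6}
del 'y' → {'g': 3, 's': 6}
tbl['s']*tbl['g'] = 6*3 = 18

18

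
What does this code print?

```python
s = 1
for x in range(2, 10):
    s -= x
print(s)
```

-43

x=2: s = 1-2 = -1
x=3: s = (-1)-3 = -4
x=4: s = (-4)-4 = -8
x=5: s = (-8)-5 = -13
x=6: s = (-13)-6 = -19
x=7: s = (-19)-7 = -26
x=8: s = (-26)-8 = -34
x=9: s = (-34)-9 = -43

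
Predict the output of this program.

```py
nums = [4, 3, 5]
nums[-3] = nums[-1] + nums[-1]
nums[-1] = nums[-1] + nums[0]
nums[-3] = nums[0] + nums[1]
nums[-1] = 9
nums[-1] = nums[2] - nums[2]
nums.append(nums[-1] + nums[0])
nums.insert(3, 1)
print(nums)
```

nums[-3] = nums[-1]+nums[-1] = 5+5 = 10 → [10, 3, 5]
nums[-1] = nums[-1]+nums[0] = 5+10 = 15 → [10, 3, 15]
nums[-3] = nums[0]+nums[1] = 10+3 = 13 → [13, 3, 15]
nums[-1] = 9 → [13, 3, 9]
nums[-1] = nums[2]-nums[2] = 9-9 = 0 → [13, 3, 0]
append nums[-1]+nums[0] = 0+13 = 13 → [13, 3, 0, 13]
insert 1 at 3 → [13, 3, 0, 1, 13]

[13, 3, 0, 1, 13]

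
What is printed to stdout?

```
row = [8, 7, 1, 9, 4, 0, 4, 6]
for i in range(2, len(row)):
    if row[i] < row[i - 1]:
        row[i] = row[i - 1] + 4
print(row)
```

[8, 7, 11, 15, 19, 23, 27, 31]

i=2: 1<7, row[2] = 7+4 = 11 → [8, 7, 11, 9, 4, 0, 4, 6]
i=3: 9<11, row[3] = 11+4 = 15 → [8, 7, 11, 15, 4, 0, 4, 6]
i=4: 4<15, row[4] = 15+4 = 19 → [8, 7, 11, 15, 19, 0, 4, 6]
i=5: 0<19, row[5] = 19+4 = 23 → [8, 7, 11, 15, 19, 23, 4, 6]
i=6: 4<23, row[6] = 23+4 = 27 → [8, 7, 11, 15, 19, 23, 27, 6]
i=7: 6<27, row[7] = 27+4 = 31 → [8, 7, 11, 15, 19, 23, 27, 31]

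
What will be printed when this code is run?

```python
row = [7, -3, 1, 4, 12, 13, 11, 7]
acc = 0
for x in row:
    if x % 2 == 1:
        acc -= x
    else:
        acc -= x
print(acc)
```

-52

x=7: odd, acc = 0-7 = -7
x=-3: odd, acc = (-7)-(-3) = -4
x=1: odd, acc = (-4)-1 = -5
x=4: not odd, acc = (-5)-4 = -9
x=12: not odd, acc = (-9)-12 = -21
x=13: odd, acc = (-21)-13 = -34
x=11: odd, acc = (-34)-11 = -45
x=7: odd, acc = (-45)-7 = -52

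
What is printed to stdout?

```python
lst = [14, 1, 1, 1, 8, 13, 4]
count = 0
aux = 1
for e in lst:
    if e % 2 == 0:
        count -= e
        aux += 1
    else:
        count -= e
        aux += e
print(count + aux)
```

e=14: even, count = 0-14 = -14; aux=2
e=1: not even, count = (-14)-1 = -15; aux=3
e=1: not even, count = (-15)-1 = -16; aux=4
e=1: not even, count = (-16)-1 = -17; aux=5
e=8: even, count = (-17)-8 = -25; aux=6
e=13: not even, count = (-25)-13 = -38; aux=19
e=4: even, count = (-38)-4 = -42; aux=20
count+aux = (-42)+20 = -22

-22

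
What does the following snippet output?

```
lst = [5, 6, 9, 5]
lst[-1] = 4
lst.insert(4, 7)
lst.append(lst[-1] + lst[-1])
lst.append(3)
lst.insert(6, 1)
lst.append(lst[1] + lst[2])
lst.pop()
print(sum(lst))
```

lst[-1] = 4 → [5, 6, 9, 4]
insert 7 at 4 → [5, 6, 9, 4, 7]
append lst[-1]+lst[-1] = 7+7 = 14 → [5, 6, 9, 4, 7, 14]
append 3 → [5, 6, 9, 4, 7, 14, 3]
insert 1 at 6 → [5, 6, 9, 4, 7, 14, 1, 3]
append lst[1]+lst[2] = 6+9 = 15 → [5, 6, 9, 4, 7, 14, 1, 3, 15]
pop() removes 15 → [5, 6, 9, 4, 7, 14, 1, 3]
sum = 49

49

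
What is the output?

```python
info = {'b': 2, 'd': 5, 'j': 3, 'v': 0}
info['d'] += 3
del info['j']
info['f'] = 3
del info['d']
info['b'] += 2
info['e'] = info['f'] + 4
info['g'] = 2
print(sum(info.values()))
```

16

info['d'] = 5+3 = 8 → {'b': 2, 'd': 8, 'j': 3, 'v': 0}
del 'j' → {'b': 2, 'd': 8, 'v': 0}
info['f'] = 3 → {'b': 2, 'd': 8, 'v': 0, 'f': 3}
del 'd' → {'b': 2, 'v': 0, 'f': 3}
info['b'] = 2+2 = 4 → {'b': 4, 'v': 0, 'f': 3}
info['e'] = info['f']+4 = 7 → {'b': 4, 'v': 0, 'f': 3, 'e': 7}
info['g'] = 2 → {'b': 4, 'v': 0, 'f': 3, 'e': 7, 'g': 2}
sum of values = 16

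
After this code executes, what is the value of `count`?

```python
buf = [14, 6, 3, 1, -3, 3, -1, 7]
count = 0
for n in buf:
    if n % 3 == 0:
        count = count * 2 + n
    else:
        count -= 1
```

35

n=14: not %3==0, count = 0-1 = -1
n=6: %3==0, count = (-1)*2+6 = 4
n=3: %3==0, count = 4*2+3 = 11
n=1: not %3==0, count = 11-1 = 10
n=-3: %3==0, count = 10*2+(-3) = 17
n=3: %3==0, count = 17*2+3 = 37
n=-1: not %3==0, count = 37-1 = 36
n=7: not %3==0, count = 36-1 = 35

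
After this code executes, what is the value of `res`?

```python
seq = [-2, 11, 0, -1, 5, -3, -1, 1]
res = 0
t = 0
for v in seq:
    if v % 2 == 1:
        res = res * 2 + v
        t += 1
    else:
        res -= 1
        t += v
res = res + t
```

v=-2: not odd, res = 0-1 = -1; t=-2
v=11: odd, res = (-1)*2+11 = 9; t=-1
v=0: not odd, res = 9-1 = 8; t=-1
v=-1: odd, res = 8*2+(-1) = 15; t=0
v=5: odd, res = 15*2+5 = 35; t=1
v=-3: odd, res = 35*2+(-3) = 67; t=2
v=-1: odd, res = 67*2+(-1) = 133; t=3
v=1: odd, res = 133*2+1 = 267; t=4
res+t = 267+4 = 271

271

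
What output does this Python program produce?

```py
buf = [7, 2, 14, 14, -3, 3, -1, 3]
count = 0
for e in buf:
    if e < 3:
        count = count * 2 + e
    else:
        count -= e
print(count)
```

-176

e=7: not <3, count = 0-7 = -7
e=2: <3, count = (-7)*2+2 = -12
e=14: not <3, count = (-12)-14 = -26
e=14: not <3, count = (-26)-14 = -40
e=-3: <3, count = (-40)*2+(-3) = -83
e=3: not <3, count = (-83)-3 = -86
e=-1: <3, count = (-86)*2+(-1) = -173
e=3: not <3, count = (-173)-3 = -176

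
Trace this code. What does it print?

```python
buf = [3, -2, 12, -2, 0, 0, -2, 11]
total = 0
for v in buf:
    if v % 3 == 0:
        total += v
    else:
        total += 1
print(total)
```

v=3: %3==0, total = 0+3 = 3
v=-2: not %3==0, total = 3+1 = 4
v=12: %3==0, total = 4+12 = 16
v=-2: not %3==0, total = 16+1 = 17
v=0: %3==0, total = 17+0 = 17
v=0: %3==0, total = 17+0 = 17
v=-2: not %3==0, total = 17+1 = 18
v=11: not %3==0, total = 18+1 = 19

19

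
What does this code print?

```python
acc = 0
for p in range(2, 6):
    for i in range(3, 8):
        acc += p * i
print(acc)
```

350

p=2,i=3: acc = 0+6 = 6
p=2,i=4: acc = 6+8 = 14
p=2,i=5: acc = 14+10 = 24
p=2,i=6: acc = 24+12 = 36
p=2,i=7: acc = 36+14 = 50
p=3,i=3: acc = 50+9 = 59
p=3,i=4: acc = 59+12 = 71
p=3,i=5: acc = 71+15 = 86
p=3,i=6: acc = 86+18 = 104
p=3,i=7: acc = 104+21 = 125
p=4,i=3: acc = 125+12 = 137
p=4,i=4: acc = 137+16 = 153
p=4,i=5: acc = 153+20 = 173
p=4,i=6: acc = 173+24 = 197
p=4,i=7: acc = 197+28 = 225
p=5,i=3: acc = 225+15 = 240
p=5,i=4: acc = 240+20 = 260
p=5,i=5: acc = 260+25 = 285
p=5,i=6: acc = 285+30 = 315
p=5,i=7: acc = 315+35 = 350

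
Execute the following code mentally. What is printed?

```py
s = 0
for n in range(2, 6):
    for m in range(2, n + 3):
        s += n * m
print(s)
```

n=2,m=2: s = 0+4 = 4
n=2,m=3: s = 4+6 = 10
n=2,m=4: s = 10+8 = 18
n=3,m=2: s = 18+6 = 24
n=3,m=3: s = 24+9 = 33
n=3,m=4: s = 33+12 = 45
n=3,m=5: s = 45+15 = 60
n=4,m=2: s = 60+8 = 68
n=4,m=3: s = 68+12 = 80
n=4,m=4: s = 80+16 = 96
n=4,m=5: s = 96+20 = 116
n=4,m=6: s = 116+24 = 140
n=5,m=2: s = 140+10 = 150
n=5,m=3: s = 150+15 = 165
n=5,m=4: s = 165+20 = 185
n=5,m=5: s = 185+25 = 210
n=5,m=6: s = 210+30 = 240
n=5,m=7: s = 240+35 = 275

275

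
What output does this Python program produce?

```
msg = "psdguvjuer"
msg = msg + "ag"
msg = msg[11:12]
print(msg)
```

g

+ 'ag' → 'psdguvjuerag'
slice [11:12] → 'g'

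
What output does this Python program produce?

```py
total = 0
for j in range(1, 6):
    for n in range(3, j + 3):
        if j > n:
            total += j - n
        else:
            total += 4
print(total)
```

j=1,n=3: not 1>3, total = 0+4 = 4
j=2,n=3: not 2>3, total = 4+4 = 8
j=2,n=4: not 2>4, total = 8+4 = 12
j=3,n=3: not 3>3, total = 12+4 = 16
j=3,n=4: not 3>4, total = 16+4 = 20
j=3,n=5: not 3>5, total = 20+4 = 24
j=4,n=3: 4>3, total = 24+1 = 25
j=4,n=4: not 4>4, total = 25+4 = 29
j=4,n=5: not 4>5, total = 29+4 = 33
j=4,n=6: not 4>6, total = 33+4 = 37
j=5,n=3: 5>3, total = 37+2 = 39
j=5,n=4: 5>4, total = 39+1 = 40
j=5,n=5: not 5>5, total = 40+4 = 44
j=5,n=6: not 5>6, total = 44+4 = 48
j=5,n=7: not 5>7, total = 48+4 = 52

52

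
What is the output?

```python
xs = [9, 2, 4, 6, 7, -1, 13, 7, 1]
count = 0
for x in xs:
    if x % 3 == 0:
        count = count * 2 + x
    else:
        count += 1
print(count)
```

x=9: %3==0, count = 0*2+9 = 9
x=2: not %3==0, count = 9+1 = 10
x=4: not %3==0, count = 10+1 = 11
x=6: %3==0, count = 11*2+6 = 28
x=7: not %3==0, count = 28+1 = 29
x=-1: not %3==0, count = 29+1 = 30
x=13: not %3==0, count = 30+1 = 31
x=7: not %3==0, count = 31+1 = 32
x=1: not %3==0, count = 32+1 = 33

33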